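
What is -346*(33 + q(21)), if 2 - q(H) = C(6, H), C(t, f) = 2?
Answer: -11418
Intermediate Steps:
q(H) = 0 (q(H) = 2 - 1*2 = 2 - 2 = 0)
-346*(33 + q(21)) = -346*(33 + 0) = -346*33 = -11418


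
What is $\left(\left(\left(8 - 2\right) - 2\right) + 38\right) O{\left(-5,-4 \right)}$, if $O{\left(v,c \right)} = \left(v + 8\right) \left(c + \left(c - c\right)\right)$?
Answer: $-504$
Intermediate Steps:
$O{\left(v,c \right)} = c \left(8 + v\right)$ ($O{\left(v,c \right)} = \left(8 + v\right) \left(c + 0\right) = \left(8 + v\right) c = c \left(8 + v\right)$)
$\left(\left(\left(8 - 2\right) - 2\right) + 38\right) O{\left(-5,-4 \right)} = \left(\left(\left(8 - 2\right) - 2\right) + 38\right) \left(- 4 \left(8 - 5\right)\right) = \left(\left(6 - 2\right) + 38\right) \left(\left(-4\right) 3\right) = \left(4 + 38\right) \left(-12\right) = 42 \left(-12\right) = -504$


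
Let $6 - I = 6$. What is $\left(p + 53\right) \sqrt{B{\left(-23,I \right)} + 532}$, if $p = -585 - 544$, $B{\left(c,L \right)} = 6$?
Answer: $- 1076 \sqrt{538} \approx -24958.0$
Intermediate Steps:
$I = 0$ ($I = 6 - 6 = 0$)
$p = -1129$ ($p = -585 - 544 = -1129$)
$\left(p + 53\right) \sqrt{B{\left(-23,I \right)} + 532} = \left(-1129 + 53\right) \sqrt{6 + 532} = - 1076 \sqrt{538}$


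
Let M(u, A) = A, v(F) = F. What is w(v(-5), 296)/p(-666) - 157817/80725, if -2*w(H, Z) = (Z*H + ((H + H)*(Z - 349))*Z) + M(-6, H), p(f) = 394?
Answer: -12668621171/63611300 ≈ -199.16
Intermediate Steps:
w(H, Z) = -H/2 - H*Z/2 - H*Z*(-349 + Z) (w(H, Z) = -((Z*H + ((H + H)*(Z - 349))*Z) + H)/2 = -((H*Z + ((2*H)*(-349 + Z))*Z) + H)/2 = -((H*Z + (2*H*(-349 + Z))*Z) + H)/2 = -((H*Z + 2*H*Z*(-349 + Z)) + H)/2 = -(H + H*Z + 2*H*Z*(-349 + Z))/2 = -H/2 - H*Z/2 - H*Z*(-349 + Z))
w(v(-5), 296)/p(-666) - 157817/80725 = ((½)*(-5)*(-1 - 2*296² + 697*296))/394 - 157817/80725 = ((½)*(-5)*(-1 - 2*87616 + 206312))*(1/394) - 157817*1/80725 = ((½)*(-5)*(-1 - 175232 + 206312))*(1/394) - 157817/80725 = ((½)*(-5)*31079)*(1/394) - 157817/80725 = -155395/2*1/394 - 157817/80725 = -155395/788 - 157817/80725 = -12668621171/63611300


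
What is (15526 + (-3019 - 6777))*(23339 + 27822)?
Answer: 293152530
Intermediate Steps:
(15526 + (-3019 - 6777))*(23339 + 27822) = (15526 - 9796)*51161 = 5730*51161 = 293152530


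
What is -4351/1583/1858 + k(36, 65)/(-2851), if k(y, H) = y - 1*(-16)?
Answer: -165347829/8385401114 ≈ -0.019719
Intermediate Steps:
k(y, H) = 16 + y (k(y, H) = y + 16 = 16 + y)
-4351/1583/1858 + k(36, 65)/(-2851) = -4351/1583/1858 + (16 + 36)/(-2851) = -4351*1/1583*(1/1858) + 52*(-1/2851) = -4351/1583*1/1858 - 52/2851 = -4351/2941214 - 52/2851 = -165347829/8385401114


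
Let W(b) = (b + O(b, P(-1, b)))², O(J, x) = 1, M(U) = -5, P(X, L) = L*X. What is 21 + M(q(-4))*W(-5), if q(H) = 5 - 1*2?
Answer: -59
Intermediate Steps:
q(H) = 3 (q(H) = 5 - 2 = 3)
W(b) = (1 + b)² (W(b) = (b + 1)² = (1 + b)²)
21 + M(q(-4))*W(-5) = 21 - 5*(1 - 5)² = 21 - 5*(-4)² = 21 - 5*16 = 21 - 80 = -59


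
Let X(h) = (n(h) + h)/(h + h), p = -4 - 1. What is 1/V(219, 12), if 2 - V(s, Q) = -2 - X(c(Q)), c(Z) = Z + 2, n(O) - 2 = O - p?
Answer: 4/21 ≈ 0.19048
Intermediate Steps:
p = -5
n(O) = 7 + O (n(O) = 2 + (O - 1*(-5)) = 2 + (O + 5) = 2 + (5 + O) = 7 + O)
c(Z) = 2 + Z
X(h) = (7 + 2*h)/(2*h) (X(h) = ((7 + h) + h)/(h + h) = (7 + 2*h)/((2*h)) = (7 + 2*h)*(1/(2*h)) = (7 + 2*h)/(2*h))
V(s, Q) = 4 + (11/2 + Q)/(2 + Q) (V(s, Q) = 2 - (-2 - (7/2 + (2 + Q))/(2 + Q)) = 2 - (-2 - (11/2 + Q)/(2 + Q)) = 2 + (2 + (11/2 + Q)/(2 + Q)) = 4 + (11/2 + Q)/(2 + Q))
1/V(219, 12) = 1/((27 + 10*12)/(2*(2 + 12))) = 1/((½)*(27 + 120)/14) = 1/((½)*(1/14)*147) = 1/(21/4) = 4/21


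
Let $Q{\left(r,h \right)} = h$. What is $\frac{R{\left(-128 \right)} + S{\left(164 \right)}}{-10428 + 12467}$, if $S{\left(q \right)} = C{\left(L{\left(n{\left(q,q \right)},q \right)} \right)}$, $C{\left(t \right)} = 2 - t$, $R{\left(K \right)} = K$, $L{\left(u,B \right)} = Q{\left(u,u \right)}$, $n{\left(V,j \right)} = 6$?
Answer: $- \frac{132}{2039} \approx -0.064738$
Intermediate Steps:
$L{\left(u,B \right)} = u$
$S{\left(q \right)} = -4$ ($S{\left(q \right)} = 2 - 6 = -4$)
$\frac{R{\left(-128 \right)} + S{\left(164 \right)}}{-10428 + 12467} = \frac{-128 - 4}{-10428 + 12467} = - \frac{132}{2039}$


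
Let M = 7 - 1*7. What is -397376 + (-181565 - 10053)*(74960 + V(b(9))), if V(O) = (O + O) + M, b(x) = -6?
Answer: -14361783240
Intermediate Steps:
M = 0 (M = 7 - 7 = 0)
V(O) = 2*O (V(O) = (O + O) + 0 = 2*O + 0 = 2*O)
-397376 + (-181565 - 10053)*(74960 + V(b(9))) = -397376 + (-181565 - 10053)*(74960 + 2*(-6)) = -397376 - 191618*(74960 - 12) = -397376 - 191618*74948 = -397376 - 14361385864 = -14361783240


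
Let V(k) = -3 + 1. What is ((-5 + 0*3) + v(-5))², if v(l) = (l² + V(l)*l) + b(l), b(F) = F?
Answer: 625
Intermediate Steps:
V(k) = -2
v(l) = l² - l (v(l) = (l² - 2*l) + l = l² - l)
((-5 + 0*3) + v(-5))² = ((-5 + 0*3) - 5*(-1 - 5))² = ((-5 + 0) - 5*(-6))² = (-5 + 30)² = 25² = 625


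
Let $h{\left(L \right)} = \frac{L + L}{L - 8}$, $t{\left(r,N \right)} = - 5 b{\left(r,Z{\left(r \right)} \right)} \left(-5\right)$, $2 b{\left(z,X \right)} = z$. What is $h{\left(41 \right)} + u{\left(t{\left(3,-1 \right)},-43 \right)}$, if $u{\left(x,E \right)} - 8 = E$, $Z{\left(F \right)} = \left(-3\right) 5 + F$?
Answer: $- \frac{1073}{33} \approx -32.515$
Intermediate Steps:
$Z{\left(F \right)} = -15 + F$
$b{\left(z,X \right)} = \frac{z}{2}$
$t{\left(r,N \right)} = \frac{25 r}{2}$ ($t{\left(r,N \right)} = - 5 \frac{r}{2} \left(-5\right) = - \frac{5 r}{2} \left(-5\right) = \frac{25 r}{2}$)
$u{\left(x,E \right)} = 8 + E$
$h{\left(L \right)} = \frac{2 L}{-8 + L}$
$h{\left(41 \right)} + u{\left(t{\left(3,-1 \right)},-43 \right)} = 2 \cdot 41 \frac{1}{-8 + 41} + \left(8 - 43\right) = 2 \cdot 41 \cdot \frac{1}{33} - 35 = \frac{82}{33} - 35 = - \frac{1073}{33}$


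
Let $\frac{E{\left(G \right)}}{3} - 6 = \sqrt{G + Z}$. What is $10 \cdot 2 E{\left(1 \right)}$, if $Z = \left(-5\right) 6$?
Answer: $360 + 60 i \sqrt{29} \approx 360.0 + 323.11 i$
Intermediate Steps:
$Z = -30$
$E{\left(G \right)} = 18 + 3 \sqrt{-30 + G}$ ($E{\left(G \right)} = 18 + 3 \sqrt{G - 30} = 18 + 3 \sqrt{-30 + G}$)
$10 \cdot 2 E{\left(1 \right)} = 10 \cdot 2 \left(18 + 3 \sqrt{-30 + 1}\right) = 20 \left(18 + 3 \sqrt{-29}\right) = 20 \left(18 + 3 i \sqrt{29}\right) = 360 + 60 i \sqrt{29}$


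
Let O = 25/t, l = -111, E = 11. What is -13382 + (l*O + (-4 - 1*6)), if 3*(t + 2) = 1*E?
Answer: -15057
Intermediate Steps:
t = 5/3 (t = -2 + (1*11)/3 = -2 + (⅓)*11 = -2 + 11/3 = 5/3 ≈ 1.6667)
O = 15 (O = 25/(5/3) = 25*(⅗) = 15)
-13382 + (l*O + (-4 - 1*6)) = -13382 + (-111*15 + (-4 - 1*6)) = -13382 + (-1665 + (-4 - 6)) = -13382 + (-1665 - 10) = -13382 - 1675 = -15057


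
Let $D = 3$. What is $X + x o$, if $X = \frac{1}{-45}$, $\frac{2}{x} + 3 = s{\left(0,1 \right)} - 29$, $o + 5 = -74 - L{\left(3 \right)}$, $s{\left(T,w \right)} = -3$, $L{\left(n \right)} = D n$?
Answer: $\frac{1577}{315} \approx 5.0063$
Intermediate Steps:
$L{\left(n \right)} = 3 n$
$o = -88$ ($o = -5 - \left(74 + 3 \cdot 3\right) = -5 - 83 = -88$)
$x = - \frac{2}{35}$ ($x = \frac{2}{-3 - 32} = \frac{2}{-35} = 2 \left(- \frac{1}{35}\right) = - \frac{2}{35} \approx -0.057143$)
$X = - \frac{1}{45} \approx -0.022222$
$X + x o = - \frac{1}{45} - - \frac{176}{35} = - \frac{1}{45} + \frac{176}{35} = \frac{1577}{315}$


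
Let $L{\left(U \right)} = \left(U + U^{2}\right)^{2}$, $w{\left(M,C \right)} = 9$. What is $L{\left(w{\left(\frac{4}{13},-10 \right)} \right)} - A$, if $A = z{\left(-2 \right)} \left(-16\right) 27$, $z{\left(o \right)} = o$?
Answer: $7236$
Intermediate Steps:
$A = 864$ ($A = \left(-2\right) \left(-16\right) 27 = 32 \cdot 27 = 864$)
$L{\left(w{\left(\frac{4}{13},-10 \right)} \right)} - A = 9^{2} \left(1 + 9\right)^{2} - 864 = 81 \cdot 10^{2} - 864 = 81 \cdot 100 - 864 = 8100 - 864 = 7236$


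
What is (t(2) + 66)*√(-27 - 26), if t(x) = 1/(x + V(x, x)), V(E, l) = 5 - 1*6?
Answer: 67*I*√53 ≈ 487.77*I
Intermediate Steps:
V(E, l) = -1 (V(E, l) = 5 - 6 = -1)
t(x) = 1/(-1 + x) (t(x) = 1/(x - 1) = 1/(-1 + x))
(t(2) + 66)*√(-27 - 26) = (1/(-1 + 2) + 66)*√(-27 - 26) = (1/1 + 66)*√(-53) = (1 + 66)*(I*√53) = 67*(I*√53) = 67*I*√53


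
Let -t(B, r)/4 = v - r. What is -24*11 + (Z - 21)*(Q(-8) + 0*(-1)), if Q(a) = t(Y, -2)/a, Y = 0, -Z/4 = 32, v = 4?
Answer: -711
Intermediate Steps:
Z = -128 (Z = -4*32 = -128)
t(B, r) = -16 + 4*r (t(B, r) = -4*(4 - r) = -16 + 4*r)
Q(a) = -24/a (Q(a) = (-16 + 4*(-2))/a = (-16 - 8)/a = -24/a)
-24*11 + (Z - 21)*(Q(-8) + 0*(-1)) = -24*11 + (-128 - 21)*(-24/(-8) + 0*(-1)) = -264 - 149*(-24*(-1/8) + 0) = -264 - 149*(3 + 0) = -264 - 149*3 = -264 - 447 = -711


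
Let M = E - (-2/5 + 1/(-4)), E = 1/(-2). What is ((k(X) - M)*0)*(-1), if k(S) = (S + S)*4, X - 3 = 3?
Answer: 0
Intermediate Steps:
X = 6 (X = 3 + 3 = 6)
E = -½ ≈ -0.50000
k(S) = 8*S (k(S) = (2*S)*4 = 8*S)
M = 3/20 (M = -½ - (-2/5 + 1/(-4)) = -½ - (-2*⅕ + 1*(-¼)) = -½ - (-⅖ - ¼) = -½ - 1*(-13/20) = -½ + 13/20 = 3/20 ≈ 0.15000)
((k(X) - M)*0)*(-1) = ((8*6 - 1*3/20)*0)*(-1) = ((48 - 3/20)*0)*(-1) = ((957/20)*0)*(-1) = 0*(-1) = 0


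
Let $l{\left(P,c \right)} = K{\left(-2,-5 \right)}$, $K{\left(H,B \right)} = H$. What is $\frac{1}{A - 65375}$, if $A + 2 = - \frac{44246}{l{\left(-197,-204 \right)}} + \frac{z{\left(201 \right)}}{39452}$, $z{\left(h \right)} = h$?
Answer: $- \frac{39452}{1706456607} \approx -2.3119 \cdot 10^{-5}$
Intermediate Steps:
$l{\left(P,c \right)} = -2$
$A = \frac{872717893}{39452}$ ($A = -2 + \left(- \frac{44246}{-2} + \frac{201}{39452}\right) = -2 + \left(\left(-44246\right) \left(- \frac{1}{2}\right) + 201 \cdot \frac{1}{39452}\right) = -2 + \left(22123 + \frac{201}{39452}\right) = -2 + \frac{872796797}{39452} = \frac{872717893}{39452} \approx 22121.0$)
$\frac{1}{A - 65375} = \frac{1}{\frac{872717893}{39452} - 65375} = \frac{1}{- \frac{1706456607}{39452}} = - \frac{39452}{1706456607}$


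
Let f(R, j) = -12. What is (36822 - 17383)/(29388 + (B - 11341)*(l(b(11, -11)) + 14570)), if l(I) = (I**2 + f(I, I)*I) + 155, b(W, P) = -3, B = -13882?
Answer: -19439/372514322 ≈ -5.2183e-5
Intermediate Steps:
l(I) = 155 + I**2 - 12*I (l(I) = (I**2 - 12*I) + 155 = 155 + I**2 - 12*I)
(36822 - 17383)/(29388 + (B - 11341)*(l(b(11, -11)) + 14570)) = (36822 - 17383)/(29388 + (-13882 - 11341)*((155 + (-3)**2 - 12*(-3)) + 14570)) = 19439/(29388 - 25223*((155 + 9 + 36) + 14570)) = 19439/(29388 - 25223*(200 + 14570)) = 19439/(29388 - 25223*14770) = 19439/(29388 - 372543710) = 19439/(-372514322) = 19439*(-1/372514322) = -19439/372514322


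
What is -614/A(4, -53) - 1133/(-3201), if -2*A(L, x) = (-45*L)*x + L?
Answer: 335095/694326 ≈ 0.48262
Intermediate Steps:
A(L, x) = -L/2 + 45*L*x/2 (A(L, x) = -((-45*L)*x + L)/2 = -(-45*L*x + L)/2 = -(L - 45*L*x)/2 = -L/2 + 45*L*x/2)
-614/A(4, -53) - 1133/(-3201) = -614*1/(2*(-1 + 45*(-53))) - 1133/(-3201) = -614*1/(2*(-1 - 2385)) - 1133*(-1/3201) = -614/((½)*4*(-2386)) + 103/291 = -614/(-4772) + 103/291 = -614*(-1/4772) + 103/291 = 307/2386 + 103/291 = 335095/694326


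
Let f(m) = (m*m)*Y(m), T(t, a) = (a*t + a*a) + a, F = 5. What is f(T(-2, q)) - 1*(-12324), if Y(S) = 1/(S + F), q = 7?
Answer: 580992/47 ≈ 12362.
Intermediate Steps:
T(t, a) = a + a² + a*t (T(t, a) = (a*t + a²) + a = (a² + a*t) + a = a + a² + a*t)
Y(S) = 1/(5 + S) (Y(S) = 1/(S + 5) = 1/(5 + S))
f(m) = m²/(5 + m) (f(m) = (m*m)/(5 + m) = m²/(5 + m))
f(T(-2, q)) - 1*(-12324) = (7*(1 + 7 - 2))²/(5 + 7*(1 + 7 - 2)) - 1*(-12324) = (7*6)²/(5 + 7*6) + 12324 = 42²/(5 + 42) + 12324 = 1764/47 + 12324 = 580992/47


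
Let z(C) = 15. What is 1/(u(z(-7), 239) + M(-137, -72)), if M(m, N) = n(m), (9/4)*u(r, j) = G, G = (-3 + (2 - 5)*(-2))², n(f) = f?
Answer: -1/133 ≈ -0.0075188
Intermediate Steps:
G = 9 (G = (-3 - 3*(-2))² = (-3 + 6)² = 3² = 9)
u(r, j) = 4 (u(r, j) = (4/9)*9 = 4)
M(m, N) = m
1/(u(z(-7), 239) + M(-137, -72)) = 1/(4 - 137) = 1/(-133) = -1/133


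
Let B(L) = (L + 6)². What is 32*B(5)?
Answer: 3872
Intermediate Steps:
B(L) = (6 + L)²
32*B(5) = 32*(6 + 5)² = 32*11² = 32*121 = 3872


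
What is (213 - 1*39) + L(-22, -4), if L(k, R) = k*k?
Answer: 658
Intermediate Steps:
L(k, R) = k**2
(213 - 1*39) + L(-22, -4) = (213 - 1*39) + (-22)**2 = (213 - 39) + 484 = 174 + 484 = 658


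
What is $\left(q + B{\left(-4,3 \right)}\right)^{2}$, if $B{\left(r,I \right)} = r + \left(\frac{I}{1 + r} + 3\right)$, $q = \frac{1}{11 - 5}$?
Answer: $\frac{121}{36} \approx 3.3611$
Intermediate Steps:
$q = \frac{1}{6} \approx 0.16667$
$B{\left(r,I \right)} = 3 + r + \frac{I}{1 + r}$ ($B{\left(r,I \right)} = r + \left(3 + \frac{I}{1 + r}\right) = 3 + r + \frac{I}{1 + r}$)
$\left(q + B{\left(-4,3 \right)}\right)^{2} = \left(\frac{1}{6} + \frac{3 + 3 + \left(-4\right)^{2} + 4 \left(-4\right)}{1 - 4}\right)^{2} = \left(\frac{1}{6} + \frac{3 + 3 + 16 - 16}{-3}\right)^{2} = \left(\frac{1}{6} - 2\right)^{2} = \left(- \frac{11}{6}\right)^{2} = \frac{121}{36}$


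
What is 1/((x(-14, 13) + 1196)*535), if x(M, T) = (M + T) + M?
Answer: 1/631835 ≈ 1.5827e-6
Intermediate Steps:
x(M, T) = T + 2*M
1/((x(-14, 13) + 1196)*535) = 1/(((13 + 2*(-14)) + 1196)*535) = 1/(((13 - 28) + 1196)*535) = 1/((-15 + 1196)*535) = 1/(1181*535) = 1/631835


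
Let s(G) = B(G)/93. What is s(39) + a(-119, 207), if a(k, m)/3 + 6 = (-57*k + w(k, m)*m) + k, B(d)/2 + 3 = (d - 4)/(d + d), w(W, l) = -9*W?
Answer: 2484730556/3627 ≈ 6.8507e+5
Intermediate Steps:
B(d) = -6 + (-4 + d)/d (B(d) = -6 + 2*((d - 4)/(d + d)) = -6 + 2*((-4 + d)/((2*d))) = -6 + 2*((-4 + d)*(1/(2*d))) = -6 + 2*((-4 + d)/(2*d)) = -6 + (-4 + d)/d)
a(k, m) = -18 - 168*k - 27*k*m (a(k, m) = -18 + 3*((-57*k + (-9*k)*m) + k) = -18 + 3*((-57*k - 9*k*m) + k) = -18 + 3*(-56*k - 9*k*m) = -18 + (-168*k - 27*k*m) = -18 - 168*k - 27*k*m)
s(G) = -5/93 - 4/(93*G) (s(G) = (-5 - 4/G)/93 = (-5 - 4/G)*(1/93) = -5/93 - 4/(93*G))
s(39) + a(-119, 207) = (1/93)*(-4 - 5*39)/39 + (-18 - 168*(-119) - 27*(-119)*207) = (1/93)*(1/39)*(-4 - 195) + (-18 + 19992 + 665091) = (1/93)*(1/39)*(-199) + 685065 = -199/3627 + 685065 = 2484730556/3627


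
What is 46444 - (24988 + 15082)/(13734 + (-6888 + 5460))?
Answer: 285749897/6153 ≈ 46441.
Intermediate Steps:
46444 - (24988 + 15082)/(13734 + (-6888 + 5460)) = 46444 - 40070/(13734 - 1428) = 46444 - 40070/12306 = 46444 - 1*20035/6153 = 46444 - 20035/6153 = 285749897/6153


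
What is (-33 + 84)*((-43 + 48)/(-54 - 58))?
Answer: -255/112 ≈ -2.2768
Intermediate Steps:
(-33 + 84)*((-43 + 48)/(-54 - 58)) = 51*(5/(-112)) = 51*(5*(-1/112)) = 51*(-5/112) = -255/112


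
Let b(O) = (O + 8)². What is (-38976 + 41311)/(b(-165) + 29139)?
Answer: 2335/53788 ≈ 0.043411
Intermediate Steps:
b(O) = (8 + O)²
(-38976 + 41311)/(b(-165) + 29139) = (-38976 + 41311)/((8 - 165)² + 29139) = 2335/((-157)² + 29139) = 2335/(24649 + 29139) = 2335/53788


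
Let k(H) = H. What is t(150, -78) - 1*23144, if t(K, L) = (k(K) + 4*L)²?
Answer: 3100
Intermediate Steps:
t(K, L) = (K + 4*L)²
t(150, -78) - 1*23144 = (150 + 4*(-78))² - 1*23144 = (150 - 312)² - 23144 = (-162)² - 23144 = 26244 - 23144 = 3100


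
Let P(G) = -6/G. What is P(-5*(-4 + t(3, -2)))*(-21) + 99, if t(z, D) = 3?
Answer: 621/5 ≈ 124.20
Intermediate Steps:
P(-5*(-4 + t(3, -2)))*(-21) + 99 = -6*(-1/(5*(-4 + 3)))*(-21) + 99 = -6/((-5*(-1)))*(-21) + 99 = -6/5*(-21) + 99 = 126/5 + 99 = 621/5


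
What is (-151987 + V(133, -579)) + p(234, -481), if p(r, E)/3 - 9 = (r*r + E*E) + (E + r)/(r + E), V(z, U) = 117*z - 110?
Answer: 721845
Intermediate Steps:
V(z, U) = -110 + 117*z
p(r, E) = 30 + 3*E² + 3*r² (p(r, E) = 27 + 3*((r*r + E*E) + (E + r)/(r + E)) = 27 + 3*((r² + E²) + (E + r)/(E + r)) = 27 + 3*((E² + r²) + 1) = 27 + 3*(1 + E² + r²) = 27 + (3 + 3*E² + 3*r²) = 30 + 3*E² + 3*r²)
(-151987 + V(133, -579)) + p(234, -481) = (-151987 + (-110 + 117*133)) + (30 + 3*(-481)² + 3*234²) = (-151987 + (-110 + 15561)) + (30 + 3*231361 + 3*54756) = (-151987 + 15451) + (30 + 694083 + 164268) = -136536 + 858381 = 721845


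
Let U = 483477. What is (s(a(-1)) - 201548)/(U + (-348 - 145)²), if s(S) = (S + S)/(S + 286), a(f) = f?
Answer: -28720591/103529955 ≈ -0.27741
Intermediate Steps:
s(S) = 2*S/(286 + S) (s(S) = (2*S)/(286 + S) = 2*S/(286 + S))
(s(a(-1)) - 201548)/(U + (-348 - 145)²) = (2*(-1)/(286 - 1) - 201548)/(483477 + (-348 - 145)²) = (2*(-1)/285 - 201548)/(483477 + (-493)²) = (2*(-1)*(1/285) - 201548)/(483477 + 243049) = (-2/285 - 201548)/726526 = -57441182/285*1/726526 = -28720591/103529955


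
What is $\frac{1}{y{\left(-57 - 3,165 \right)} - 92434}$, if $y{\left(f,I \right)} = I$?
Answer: $- \frac{1}{92269} \approx -1.0838 \cdot 10^{-5}$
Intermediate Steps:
$\frac{1}{y{\left(-57 - 3,165 \right)} - 92434} = \frac{1}{165 - 92434} = \frac{1}{-92269} = - \frac{1}{92269}$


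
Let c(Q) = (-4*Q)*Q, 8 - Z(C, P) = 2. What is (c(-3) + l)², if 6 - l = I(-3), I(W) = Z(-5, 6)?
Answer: 1296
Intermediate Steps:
Z(C, P) = 6 (Z(C, P) = 8 - 1*2 = 8 - 2 = 6)
I(W) = 6
l = 0 (l = 6 - 1*6 = 6 - 6 = 0)
c(Q) = -4*Q²
(c(-3) + l)² = (-4*(-3)² + 0)² = (-4*9 + 0)² = (-36 + 0)² = (-36)² = 1296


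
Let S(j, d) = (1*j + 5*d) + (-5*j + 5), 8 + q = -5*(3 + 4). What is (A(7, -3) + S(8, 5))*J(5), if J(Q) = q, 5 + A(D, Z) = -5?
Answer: 516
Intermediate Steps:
A(D, Z) = -10 (A(D, Z) = -5 - 5 = -10)
q = -43 (q = -8 - 5*(3 + 4) = -8 - 5*7 = -8 - 35 = -43)
J(Q) = -43
S(j, d) = 5 - 4*j + 5*d (S(j, d) = (j + 5*d) + (5 - 5*j) = 5 - 4*j + 5*d)
(A(7, -3) + S(8, 5))*J(5) = (-10 + (5 - 4*8 + 5*5))*(-43) = (-10 + (5 - 32 + 25))*(-43) = (-10 - 2)*(-43) = -12*(-43) = 516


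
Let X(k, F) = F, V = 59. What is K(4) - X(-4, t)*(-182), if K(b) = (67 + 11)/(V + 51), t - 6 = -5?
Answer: 10049/55 ≈ 182.71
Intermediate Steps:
t = 1 (t = 6 - 5 = 1)
K(b) = 39/55 (K(b) = (67 + 11)/(59 + 51) = 78/110 = 78*(1/110) = 39/55)
K(4) - X(-4, t)*(-182) = 39/55 - (-182) = 39/55 - 1*(-182) = 39/55 + 182 = 10049/55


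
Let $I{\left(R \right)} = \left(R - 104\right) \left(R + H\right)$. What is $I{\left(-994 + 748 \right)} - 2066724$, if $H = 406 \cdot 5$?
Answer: $-2691124$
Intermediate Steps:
$H = 2030$
$I{\left(R \right)} = \left(-104 + R\right) \left(2030 + R\right)$ ($I{\left(R \right)} = \left(R - 104\right) \left(R + 2030\right) = \left(-104 + R\right) \left(2030 + R\right)$)
$I{\left(-994 + 748 \right)} - 2066724 = \left(-211120 + \left(-994 + 748\right)^{2} + 1926 \left(-994 + 748\right)\right) - 2066724 = \left(-211120 + \left(-246\right)^{2} + 1926 \left(-246\right)\right) - 2066724 = \left(-211120 + 60516 - 473796\right) - 2066724 = -624400 - 2066724 = -2691124$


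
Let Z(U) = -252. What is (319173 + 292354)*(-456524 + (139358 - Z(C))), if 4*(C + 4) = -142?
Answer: -193801467678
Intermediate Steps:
C = -79/2 (C = -4 + (¼)*(-142) = -4 - 71/2 = -79/2 ≈ -39.500)
(319173 + 292354)*(-456524 + (139358 - Z(C))) = (319173 + 292354)*(-456524 + (139358 - 1*(-252))) = 611527*(-456524 + (139358 + 252)) = 611527*(-456524 + 139610) = 611527*(-316914) = -193801467678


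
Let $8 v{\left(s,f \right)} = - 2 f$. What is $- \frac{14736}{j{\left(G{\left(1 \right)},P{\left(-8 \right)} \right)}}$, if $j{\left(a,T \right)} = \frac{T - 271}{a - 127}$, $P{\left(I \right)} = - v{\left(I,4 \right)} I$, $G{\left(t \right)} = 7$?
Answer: $- \frac{196480}{31} \approx -6338.1$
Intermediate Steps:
$v{\left(s,f \right)} = - \frac{f}{4}$ ($v{\left(s,f \right)} = \frac{\left(-2\right) f}{8} = - \frac{f}{4}$)
$P{\left(I \right)} = I$ ($P{\left(I \right)} = - \frac{\left(-1\right) 4}{4} I = \left(-1\right) \left(-1\right) I = 1 I = I$)
$j{\left(a,T \right)} = \frac{-271 + T}{-127 + a}$
$- \frac{14736}{j{\left(G{\left(1 \right)},P{\left(-8 \right)} \right)}} = - \frac{14736}{\frac{1}{-127 + 7} \left(-271 - 8\right)} = - \frac{14736}{\frac{1}{-120} \left(-279\right)} = - \frac{14736}{\left(- \frac{1}{120}\right) \left(-279\right)} = - \frac{14736}{\frac{93}{40}} = \left(-14736\right) \frac{40}{93} = - \frac{196480}{31}$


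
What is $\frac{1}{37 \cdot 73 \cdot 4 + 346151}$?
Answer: $\frac{1}{356955} \approx 2.8015 \cdot 10^{-6}$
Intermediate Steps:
$\frac{1}{37 \cdot 73 \cdot 4 + 346151} = \frac{1}{2701 \cdot 4 + 346151} = \frac{1}{10804 + 346151} = \frac{1}{356955}$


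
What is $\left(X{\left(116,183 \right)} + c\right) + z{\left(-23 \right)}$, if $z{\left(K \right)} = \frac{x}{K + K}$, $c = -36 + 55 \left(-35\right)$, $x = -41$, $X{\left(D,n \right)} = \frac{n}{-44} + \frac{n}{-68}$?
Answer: $- \frac{16919781}{8602} \approx -1967.0$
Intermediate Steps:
$X{\left(D,n \right)} = - \frac{7 n}{187}$ ($X{\left(D,n \right)} = n \left(- \frac{1}{44}\right) + n \left(- \frac{1}{68}\right) = - \frac{n}{44} - \frac{n}{68} = - \frac{7 n}{187}$)
$c = -1961$ ($c = -36 - 1925 = -1961$)
$z{\left(K \right)} = - \frac{41}{2 K}$ ($z{\left(K \right)} = - \frac{41}{K + K} = - \frac{41}{2 K}$)
$\left(X{\left(116,183 \right)} + c\right) + z{\left(-23 \right)} = \left(\left(- \frac{7}{187}\right) 183 - 1961\right) - \frac{41}{2 \left(-23\right)} = \left(- \frac{1281}{187} - 1961\right) - - \frac{41}{46} = - \frac{367988}{187} + \frac{41}{46} = - \frac{16919781}{8602}$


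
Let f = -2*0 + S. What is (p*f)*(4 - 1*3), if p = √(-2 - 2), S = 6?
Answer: 12*I ≈ 12.0*I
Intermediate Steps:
p = 2*I (p = √(-4) = 2*I ≈ 2.0*I)
f = 6 (f = -2*0 + 6 = 0 + 6 = 6)
(p*f)*(4 - 1*3) = ((2*I)*6)*(4 - 1*3) = (12*I)*(4 - 3) = (12*I)*1 = 12*I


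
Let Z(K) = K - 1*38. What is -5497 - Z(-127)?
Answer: -5332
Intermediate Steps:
Z(K) = -38 + K (Z(K) = K - 38 = -38 + K)
-5497 - Z(-127) = -5497 - (-38 - 127) = -5497 - 1*(-165) = -5497 + 165 = -5332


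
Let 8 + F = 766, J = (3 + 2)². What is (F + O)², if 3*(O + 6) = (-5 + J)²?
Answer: 7054336/9 ≈ 7.8382e+5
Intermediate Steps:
J = 25 (J = 5² = 25)
F = 758 (F = -8 + 766 = 758)
O = 382/3 (O = -6 + (-5 + 25)²/3 = -6 + (⅓)*20² = -6 + (⅓)*400 = -6 + 400/3 = 382/3 ≈ 127.33)
(F + O)² = (758 + 382/3)² = (2656/3)² = 7054336/9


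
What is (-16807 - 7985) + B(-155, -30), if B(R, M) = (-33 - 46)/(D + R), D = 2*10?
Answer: -3346841/135 ≈ -24791.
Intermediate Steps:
D = 20
B(R, M) = -79/(20 + R) (B(R, M) = (-33 - 46)/(20 + R) = -79/(20 + R))
(-16807 - 7985) + B(-155, -30) = (-16807 - 7985) - 79/(20 - 155) = -24792 - 79/(-135) = -24792 - 79*(-1/135) = -24792 + 79/135 = -3346841/135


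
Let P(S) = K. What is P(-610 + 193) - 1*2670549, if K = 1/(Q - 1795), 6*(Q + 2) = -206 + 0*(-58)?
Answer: -14671996209/5494 ≈ -2.6705e+6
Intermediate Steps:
Q = -109/3 (Q = -2 + (-206 + 0*(-58))/6 = -2 + (-206 + 0)/6 = -2 + (⅙)*(-206) = -2 - 103/3 = -109/3 ≈ -36.333)
K = -3/5494 (K = 1/(-109/3 - 1795) = 1/(-5494/3) = -3/5494 ≈ -0.00054605)
P(S) = -3/5494
P(-610 + 193) - 1*2670549 = -3/5494 - 1*2670549 = -3/5494 - 2670549 = -14671996209/5494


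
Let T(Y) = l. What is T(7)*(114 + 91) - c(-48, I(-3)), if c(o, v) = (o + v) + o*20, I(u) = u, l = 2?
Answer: 1421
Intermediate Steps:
T(Y) = 2
c(o, v) = v + 21*o (c(o, v) = (o + v) + 20*o = v + 21*o)
T(7)*(114 + 91) - c(-48, I(-3)) = 2*(114 + 91) - (-3 + 21*(-48)) = 2*205 - (-3 - 1008) = 410 - 1*(-1011) = 410 + 1011 = 1421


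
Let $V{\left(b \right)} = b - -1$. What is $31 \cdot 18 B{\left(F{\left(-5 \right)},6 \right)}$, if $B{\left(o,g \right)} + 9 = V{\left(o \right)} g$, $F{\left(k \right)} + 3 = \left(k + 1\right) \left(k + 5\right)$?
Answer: $-11718$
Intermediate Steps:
$V{\left(b \right)} = 1 + b$ ($V{\left(b \right)} = b + 1 = 1 + b$)
$F{\left(k \right)} = -3 + \left(1 + k\right) \left(5 + k\right)$ ($F{\left(k \right)} = -3 + \left(k + 1\right) \left(k + 5\right) = -3 + \left(1 + k\right) \left(5 + k\right)$)
$B{\left(o,g \right)} = -9 + g \left(1 + o\right)$ ($B{\left(o,g \right)} = -9 + \left(1 + o\right) g = -9 + g \left(1 + o\right)$)
$31 \cdot 18 B{\left(F{\left(-5 \right)},6 \right)} = 31 \cdot 18 \left(-9 + 6 \left(1 + \left(2 + \left(-5\right)^{2} + 6 \left(-5\right)\right)\right)\right) = 558 \left(-9 + 6 \left(1 + \left(2 + 25 - 30\right)\right)\right) = 558 \left(-9 + 6 \left(1 - 3\right)\right) = 558 \left(-9 + 6 \left(-2\right)\right) = 558 \left(-9 - 12\right) = 558 \left(-21\right) = -11718$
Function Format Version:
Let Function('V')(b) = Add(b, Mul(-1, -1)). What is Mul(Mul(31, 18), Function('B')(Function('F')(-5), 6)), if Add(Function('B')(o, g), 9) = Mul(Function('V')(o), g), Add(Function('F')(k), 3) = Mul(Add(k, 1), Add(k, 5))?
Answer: -11718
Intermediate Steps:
Function('V')(b) = Add(1, b) (Function('V')(b) = Add(b, 1) = Add(1, b))
Function('F')(k) = Add(-3, Mul(Add(1, k), Add(5, k))) (Function('F')(k) = Add(-3, Mul(Add(k, 1), Add(k, 5))) = Add(-3, Mul(Add(1, k), Add(5, k))))
Function('B')(o, g) = Add(-9, Mul(g, Add(1, o))) (Function('B')(o, g) = Add(-9, Mul(Add(1, o), g)) = Add(-9, Mul(g, Add(1, o))))
Mul(Mul(31, 18), Function('B')(Function('F')(-5), 6)) = Mul(Mul(31, 18), Add(-9, Mul(6, Add(1, Add(2, Pow(-5, 2), Mul(6, -5)))))) = Mul(558, Add(-9, Mul(6, Add(1, Add(2, 25, -30))))) = Mul(558, Add(-9, Mul(6, Add(1, -3)))) = Mul(558, Add(-9, Mul(6, -2))) = Mul(558, Add(-9, -12)) = Mul(558, -21) = -11718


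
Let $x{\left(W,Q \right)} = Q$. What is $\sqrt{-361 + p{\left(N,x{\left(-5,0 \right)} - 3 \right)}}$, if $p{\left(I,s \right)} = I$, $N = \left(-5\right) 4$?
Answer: $i \sqrt{381} \approx 19.519 i$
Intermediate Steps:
$N = -20$
$\sqrt{-361 + p{\left(N,x{\left(-5,0 \right)} - 3 \right)}} = \sqrt{-361 - 20} = \sqrt{-381} = i \sqrt{381}$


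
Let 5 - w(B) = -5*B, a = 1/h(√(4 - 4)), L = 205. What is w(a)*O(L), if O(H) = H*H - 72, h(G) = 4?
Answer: 1048825/4 ≈ 2.6221e+5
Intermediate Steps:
a = ¼ (a = 1/4 = ¼ ≈ 0.25000)
w(B) = 5 + 5*B (w(B) = 5 - (-5)*B = 5 + 5*B)
O(H) = -72 + H² (O(H) = H² - 72 = -72 + H²)
w(a)*O(L) = (5 + 5*(¼))*(-72 + 205²) = (5 + 5/4)*(-72 + 42025) = (25/4)*41953 = 1048825/4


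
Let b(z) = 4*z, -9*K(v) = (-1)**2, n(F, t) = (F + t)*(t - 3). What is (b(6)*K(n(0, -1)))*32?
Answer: -256/3 ≈ -85.333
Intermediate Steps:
n(F, t) = (-3 + t)*(F + t) (n(F, t) = (F + t)*(-3 + t) = (-3 + t)*(F + t))
K(v) = -1/9 (K(v) = -1/9*(-1)**2 = -1/9*1 = -1/9)
(b(6)*K(n(0, -1)))*32 = ((4*6)*(-1/9))*32 = (24*(-1/9))*32 = -8/3*32 = -256/3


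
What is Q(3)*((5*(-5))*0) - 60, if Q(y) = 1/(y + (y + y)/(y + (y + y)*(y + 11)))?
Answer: -60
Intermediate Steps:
Q(y) = 1/(y + 2*y/(y + 2*y*(11 + y))) (Q(y) = 1/(y + (2*y)/(y + (2*y)*(11 + y))) = 1/(y + (2*y)/(y + 2*y*(11 + y))) = 1/(y + 2*y/(y + 2*y*(11 + y))))
Q(3)*((5*(-5))*0) - 60 = ((23 + 2*3)/(2 + 2*3**2 + 23*3))*((5*(-5))*0) - 60 = ((23 + 6)/(2 + 2*9 + 69))*(-25*0) - 60 = (29/(2 + 18 + 69))*0 - 60 = (29/89)*0 - 60 = 0 - 60 = -60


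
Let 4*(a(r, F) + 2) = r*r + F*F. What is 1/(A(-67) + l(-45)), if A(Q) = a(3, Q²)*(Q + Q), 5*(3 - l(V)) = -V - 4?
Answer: -5/3375312961 ≈ -1.4813e-9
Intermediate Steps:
a(r, F) = -2 + F²/4 + r²/4 (a(r, F) = -2 + (r*r + F*F)/4 = -2 + (r² + F²)/4 = -2 + (F² + r²)/4 = -2 + (F²/4 + r²/4) = -2 + F²/4 + r²/4)
l(V) = 19/5 + V/5 (l(V) = 3 - (-V - 4)/5 = 3 - (-4 - V)/5 = 3 + (⅘ + V/5) = 19/5 + V/5)
A(Q) = 2*Q*(¼ + Q⁴/4) (A(Q) = (-2 + (Q²)²/4 + (¼)*3²)*(Q + Q) = (-2 + Q⁴/4 + (¼)*9)*(2*Q) = (-2 + Q⁴/4 + 9/4)*(2*Q) = (¼ + Q⁴/4)*(2*Q) = 2*Q*(¼ + Q⁴/4))
1/(A(-67) + l(-45)) = 1/((½)*(-67)*(1 + (-67)⁴) + (19/5 + (⅕)*(-45))) = 1/((½)*(-67)*(1 + 20151121) + (19/5 - 9)) = 1/((½)*(-67)*20151122 - 26/5) = 1/(-675062587 - 26/5) = 1/(-3375312961/5) = -5/3375312961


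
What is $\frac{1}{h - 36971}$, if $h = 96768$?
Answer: $\frac{1}{59797} \approx 1.6723 \cdot 10^{-5}$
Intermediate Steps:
$\frac{1}{h - 36971} = \frac{1}{96768 - 36971} = \frac{1}{59797}$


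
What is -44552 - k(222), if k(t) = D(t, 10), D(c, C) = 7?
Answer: -44559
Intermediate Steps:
k(t) = 7
-44552 - k(222) = -44552 - 1*7 = -44552 - 7 = -44559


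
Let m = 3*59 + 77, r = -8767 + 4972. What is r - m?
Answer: -4049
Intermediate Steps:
r = -3795
m = 254 (m = 177 + 77 = 254)
r - m = -3795 - 1*254 = -3795 - 254 = -4049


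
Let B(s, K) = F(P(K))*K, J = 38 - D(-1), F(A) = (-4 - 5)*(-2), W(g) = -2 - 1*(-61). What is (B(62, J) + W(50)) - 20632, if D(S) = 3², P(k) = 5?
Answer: -20051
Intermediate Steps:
W(g) = 59 (W(g) = -2 + 61 = 59)
F(A) = 18 (F(A) = -9*(-2) = 18)
D(S) = 9
J = 29 (J = 38 - 1*9 = 38 - 9 = 29)
B(s, K) = 18*K
(B(62, J) + W(50)) - 20632 = (18*29 + 59) - 20632 = (522 + 59) - 20632 = 581 - 20632 = -20051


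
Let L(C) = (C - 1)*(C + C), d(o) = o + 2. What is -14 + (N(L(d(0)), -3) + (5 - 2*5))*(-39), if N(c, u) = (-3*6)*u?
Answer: -1925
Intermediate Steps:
d(o) = 2 + o
L(C) = 2*C*(-1 + C) (L(C) = (-1 + C)*(2*C) = 2*C*(-1 + C))
N(c, u) = -18*u
-14 + (N(L(d(0)), -3) + (5 - 2*5))*(-39) = -14 + (-18*(-3) + (5 - 2*5))*(-39) = -14 + (54 + (5 - 10))*(-39) = -14 + (54 - 5)*(-39) = -14 + 49*(-39) = -14 - 1911 = -1925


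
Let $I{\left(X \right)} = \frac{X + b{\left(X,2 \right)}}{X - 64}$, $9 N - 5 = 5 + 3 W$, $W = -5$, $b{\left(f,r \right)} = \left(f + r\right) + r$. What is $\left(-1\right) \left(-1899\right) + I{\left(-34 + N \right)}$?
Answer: $\frac{1684999}{887} \approx 1899.7$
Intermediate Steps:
$b{\left(f,r \right)} = f + 2 r$
$N = - \frac{5}{9}$ ($N = \frac{5}{9} + \frac{5 + 3 \left(-5\right)}{9} = \frac{5}{9} + \frac{5 - 15}{9} = \frac{5}{9} + \frac{1}{9} \left(-10\right) = \frac{5}{9} - \frac{10}{9} = - \frac{5}{9} \approx -0.55556$)
$I{\left(X \right)} = \frac{4 + 2 X}{-64 + X}$ ($I{\left(X \right)} = \frac{X + \left(X + 2 \cdot 2\right)}{X - 64} = \frac{X + \left(X + 4\right)}{-64 + X} = \frac{X + \left(4 + X\right)}{-64 + X} = \frac{4 + 2 X}{-64 + X}$)
$\left(-1\right) \left(-1899\right) + I{\left(-34 + N \right)} = \left(-1\right) \left(-1899\right) + \frac{2 \left(2 - \frac{311}{9}\right)}{-64 - \frac{311}{9}} = 1899 + \frac{2 \left(2 - \frac{311}{9}\right)}{-64 - \frac{311}{9}} = 1899 + 2 \frac{1}{- \frac{887}{9}} \left(- \frac{293}{9}\right) = 1899 + 2 \left(- \frac{9}{887}\right) \left(- \frac{293}{9}\right) = 1899 + \frac{586}{887} = \frac{1684999}{887}$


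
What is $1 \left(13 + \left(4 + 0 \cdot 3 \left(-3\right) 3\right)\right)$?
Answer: $17$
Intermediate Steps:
$1 \left(13 + \left(4 + 0 \cdot 3 \left(-3\right) 3\right)\right) = 1 \left(13 + \left(4 + 0 \left(\left(-9\right) 3\right)\right)\right) = 1 \left(13 + \left(4 + 0 \left(-27\right)\right)\right) = 1 \left(13 + \left(4 + 0\right)\right) = 1 \left(13 + 4\right) = 1 \cdot 17 = 17$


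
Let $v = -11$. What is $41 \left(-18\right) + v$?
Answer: $-749$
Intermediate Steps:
$41 \left(-18\right) + v = 41 \left(-18\right) - 11 = -738 - 11 = -749$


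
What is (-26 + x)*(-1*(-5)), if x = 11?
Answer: -75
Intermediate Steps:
(-26 + x)*(-1*(-5)) = (-26 + 11)*(-1*(-5)) = -15*5 = -75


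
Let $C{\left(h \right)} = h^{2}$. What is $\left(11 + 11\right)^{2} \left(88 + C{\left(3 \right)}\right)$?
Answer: $46948$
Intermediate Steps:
$\left(11 + 11\right)^{2} \left(88 + C{\left(3 \right)}\right) = \left(11 + 11\right)^{2} \left(88 + 3^{2}\right) = 22^{2} \left(88 + 9\right) = 484 \cdot 97 = 46948$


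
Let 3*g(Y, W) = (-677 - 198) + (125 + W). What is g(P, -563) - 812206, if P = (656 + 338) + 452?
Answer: -2437931/3 ≈ -8.1264e+5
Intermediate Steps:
P = 1446 (P = 994 + 452 = 1446)
g(Y, W) = -250 + W/3 (g(Y, W) = ((-677 - 198) + (125 + W))/3 = (-875 + (125 + W))/3 = (-750 + W)/3 = -250 + W/3)
g(P, -563) - 812206 = (-250 + (⅓)*(-563)) - 812206 = (-250 - 563/3) - 812206 = -1313/3 - 812206 = -2437931/3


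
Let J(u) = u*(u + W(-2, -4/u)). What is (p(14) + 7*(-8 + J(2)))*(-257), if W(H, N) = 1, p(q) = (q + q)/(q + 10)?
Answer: 19789/6 ≈ 3298.2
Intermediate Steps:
p(q) = 2*q/(10 + q) (p(q) = (2*q)/(10 + q) = 2*q/(10 + q))
J(u) = u*(1 + u) (J(u) = u*(u + 1) = u*(1 + u))
(p(14) + 7*(-8 + J(2)))*(-257) = (2*14/(10 + 14) + 7*(-8 + 2*(1 + 2)))*(-257) = (2*14/24 + 7*(-8 + 2*3))*(-257) = (2*14*(1/24) + 7*(-8 + 6))*(-257) = (7/6 + 7*(-2))*(-257) = (7/6 - 14)*(-257) = -77/6*(-257) = 19789/6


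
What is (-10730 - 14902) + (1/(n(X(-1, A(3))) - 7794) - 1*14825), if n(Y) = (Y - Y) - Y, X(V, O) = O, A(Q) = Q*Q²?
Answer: -316414198/7821 ≈ -40457.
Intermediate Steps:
A(Q) = Q³
n(Y) = -Y (n(Y) = 0 - Y = -Y)
(-10730 - 14902) + (1/(n(X(-1, A(3))) - 7794) - 1*14825) = (-10730 - 14902) + (1/(-1*3³ - 7794) - 1*14825) = -25632 + (1/(-1*27 - 7794) - 14825) = -25632 + (1/(-27 - 7794) - 14825) = -25632 + (1/(-7821) - 14825) = -25632 + (-1/7821 - 14825) = -25632 - 115946326/7821 = -316414198/7821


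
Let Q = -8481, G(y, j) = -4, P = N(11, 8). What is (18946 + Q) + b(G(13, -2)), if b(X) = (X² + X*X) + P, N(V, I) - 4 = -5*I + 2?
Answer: 10463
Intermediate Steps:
N(V, I) = 6 - 5*I (N(V, I) = 4 + (-5*I + 2) = 4 + (2 - 5*I) = 6 - 5*I)
P = -34 (P = 6 - 5*8 = 6 - 40 = -34)
b(X) = -34 + 2*X² (b(X) = (X² + X*X) - 34 = (X² + X²) - 34 = 2*X² - 34 = -34 + 2*X²)
(18946 + Q) + b(G(13, -2)) = (18946 - 8481) + (-34 + 2*(-4)²) = 10465 + (-34 + 2*16) = 10465 + (-34 + 32) = 10465 - 2 = 10463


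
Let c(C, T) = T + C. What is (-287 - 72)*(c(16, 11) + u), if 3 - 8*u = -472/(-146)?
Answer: -5654609/584 ≈ -9682.5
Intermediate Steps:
u = -17/584 (u = 3/8 - (-59)/(-146) = 3/8 - (-59)*(-1)/146 = 3/8 - 1/8*236/73 = 3/8 - 59/146 = -17/584 ≈ -0.029110)
c(C, T) = C + T
(-287 - 72)*(c(16, 11) + u) = (-287 - 72)*((16 + 11) - 17/584) = -359*(27 - 17/584) = -359*15751/584 = -5654609/584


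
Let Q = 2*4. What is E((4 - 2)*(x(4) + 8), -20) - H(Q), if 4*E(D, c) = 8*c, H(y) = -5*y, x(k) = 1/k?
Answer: 0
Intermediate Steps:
Q = 8
E(D, c) = 2*c (E(D, c) = (8*c)/4 = 2*c)
E((4 - 2)*(x(4) + 8), -20) - H(Q) = 2*(-20) - (-5)*8 = -40 - 1*(-40) = -40 + 40 = 0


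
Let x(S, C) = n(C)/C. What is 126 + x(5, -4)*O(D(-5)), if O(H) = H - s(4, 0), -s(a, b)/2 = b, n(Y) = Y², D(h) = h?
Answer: 146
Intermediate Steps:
x(S, C) = C (x(S, C) = C²/C = C)
s(a, b) = -2*b
O(H) = H (O(H) = H - (-2)*0 = H - 1*0 = H + 0 = H)
126 + x(5, -4)*O(D(-5)) = 126 - 4*(-5) = 126 + 20 = 146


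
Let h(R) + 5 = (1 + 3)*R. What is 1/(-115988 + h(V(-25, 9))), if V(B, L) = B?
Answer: -1/116093 ≈ -8.6138e-6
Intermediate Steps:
h(R) = -5 + 4*R (h(R) = -5 + (1 + 3)*R = -5 + 4*R)
1/(-115988 + h(V(-25, 9))) = 1/(-115988 + (-5 + 4*(-25))) = 1/(-115988 + (-5 - 100)) = 1/(-115988 - 105) = 1/(-116093) = -1/116093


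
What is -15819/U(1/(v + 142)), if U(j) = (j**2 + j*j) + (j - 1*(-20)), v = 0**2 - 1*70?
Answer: -41002848/51877 ≈ -790.39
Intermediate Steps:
v = -70 (v = 0 - 70 = -70)
U(j) = 20 + j + 2*j**2 (U(j) = (j**2 + j**2) + (j + 20) = 2*j**2 + (20 + j) = 20 + j + 2*j**2)
-15819/U(1/(v + 142)) = -15819/(20 + 1/(-70 + 142) + 2*(1/(-70 + 142))**2) = -15819/(20 + 1/72 + 2*(1/72)**2) = -15819/(20 + 1/72 + 2*(1/5184)) = -15819/(20 + 1/72 + 1/2592) = -15819/51877/2592 = -15819*2592/51877 = -41002848/51877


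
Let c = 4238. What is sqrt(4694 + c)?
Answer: 2*sqrt(2233) ≈ 94.509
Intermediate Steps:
sqrt(4694 + c) = sqrt(4694 + 4238) = sqrt(8932) = 2*sqrt(2233)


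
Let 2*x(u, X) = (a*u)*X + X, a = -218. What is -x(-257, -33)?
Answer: 1848891/2 ≈ 9.2445e+5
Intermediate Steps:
x(u, X) = X/2 - 109*X*u (x(u, X) = ((-218*u)*X + X)/2 = (-218*X*u + X)/2 = (X - 218*X*u)/2 = X/2 - 109*X*u)
-x(-257, -33) = -(-33)*(1 - 218*(-257))/2 = -(-33)*(1 + 56026)/2 = -(-33)*56027/2 = -1*(-1848891/2) = 1848891/2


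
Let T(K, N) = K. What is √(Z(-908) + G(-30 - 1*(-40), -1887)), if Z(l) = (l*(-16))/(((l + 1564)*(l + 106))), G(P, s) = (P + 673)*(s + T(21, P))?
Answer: 2*I*√86124917689033/16441 ≈ 1128.9*I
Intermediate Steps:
G(P, s) = (21 + s)*(673 + P) (G(P, s) = (P + 673)*(s + 21) = (673 + P)*(21 + s) = (21 + s)*(673 + P))
Z(l) = -16*l/((106 + l)*(1564 + l)) (Z(l) = (-16*l)/(((1564 + l)*(106 + l))) = (-16*l)/(((106 + l)*(1564 + l))) = (-16*l)*(1/((106 + l)*(1564 + l))) = -16*l/((106 + l)*(1564 + l)))
√(Z(-908) + G(-30 - 1*(-40), -1887)) = √(-16*(-908)/(165784 + (-908)² + 1670*(-908)) + (14133 + 21*(-30 - 1*(-40)) + 673*(-1887) + (-30 - 1*(-40))*(-1887))) = √(-16*(-908)/(165784 + 824464 - 1516360) + (14133 + 21*(-30 + 40) - 1269951 + (-30 + 40)*(-1887))) = √(-16*(-908)/(-526112) + (14133 + 21*10 - 1269951 + 10*(-1887))) = √(-16*(-908)*(-1/526112) + (14133 + 210 - 1269951 - 18870)) = √(-454/16441 - 1274478) = √(-20953693252/16441) = 2*I*√86124917689033/16441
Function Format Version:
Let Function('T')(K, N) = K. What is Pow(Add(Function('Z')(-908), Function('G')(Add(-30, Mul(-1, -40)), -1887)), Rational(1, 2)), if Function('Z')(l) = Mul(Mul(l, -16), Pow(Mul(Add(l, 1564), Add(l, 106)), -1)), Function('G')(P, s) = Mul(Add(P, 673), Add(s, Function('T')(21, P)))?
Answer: Mul(Rational(2, 16441), I, Pow(86124917689033, Rational(1, 2))) ≈ Mul(1128.9, I)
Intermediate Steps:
Function('G')(P, s) = Mul(Add(21, s), Add(673, P)) (Function('G')(P, s) = Mul(Add(P, 673), Add(s, 21)) = Mul(Add(673, P), Add(21, s)) = Mul(Add(21, s), Add(673, P)))
Function('Z')(l) = Mul(-16, l, Pow(Add(106, l), -1), Pow(Add(1564, l), -1)) (Function('Z')(l) = Mul(Mul(-16, l), Pow(Mul(Add(1564, l), Add(106, l)), -1)) = Mul(Mul(-16, l), Pow(Mul(Add(106, l), Add(1564, l)), -1)) = Mul(Mul(-16, l), Mul(Pow(Add(106, l), -1), Pow(Add(1564, l), -1))) = Mul(-16, l, Pow(Add(106, l), -1), Pow(Add(1564, l), -1)))
Pow(Add(Function('Z')(-908), Function('G')(Add(-30, Mul(-1, -40)), -1887)), Rational(1, 2)) = Pow(Add(Mul(-16, -908, Pow(Add(165784, Pow(-908, 2), Mul(1670, -908)), -1)), Add(14133, Mul(21, Add(-30, Mul(-1, -40))), Mul(673, -1887), Mul(Add(-30, Mul(-1, -40)), -1887))), Rational(1, 2)) = Pow(Add(Mul(-16, -908, Pow(Add(165784, 824464, -1516360), -1)), Add(14133, Mul(21, Add(-30, 40)), -1269951, Mul(Add(-30, 40), -1887))), Rational(1, 2)) = Pow(Add(Mul(-16, -908, Pow(-526112, -1)), Add(14133, Mul(21, 10), -1269951, Mul(10, -1887))), Rational(1, 2)) = Pow(Add(Mul(-16, -908, Rational(-1, 526112)), Add(14133, 210, -1269951, -18870)), Rational(1, 2)) = Pow(Add(Rational(-454, 16441), -1274478), Rational(1, 2)) = Pow(Rational(-20953693252, 16441), Rational(1, 2)) = Mul(Rational(2, 16441), I, Pow(86124917689033, Rational(1, 2)))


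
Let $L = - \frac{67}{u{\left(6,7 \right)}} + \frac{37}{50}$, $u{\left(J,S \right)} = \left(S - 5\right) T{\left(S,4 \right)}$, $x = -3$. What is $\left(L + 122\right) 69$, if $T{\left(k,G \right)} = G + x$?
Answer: $\frac{153939}{25} \approx 6157.6$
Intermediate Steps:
$T{\left(k,G \right)} = -3 + G$ ($T{\left(k,G \right)} = G - 3 = -3 + G$)
$u{\left(J,S \right)} = -5 + S$ ($u{\left(J,S \right)} = \left(S - 5\right) \left(-3 + 4\right) = \left(-5 + S\right) 1 = -5 + S$)
$L = - \frac{819}{25}$ ($L = - \frac{67}{-5 + 7} + \frac{37}{50} = - \frac{67}{2} + 37 \cdot \frac{1}{50} = \left(-67\right) \frac{1}{2} + \frac{37}{50} = - \frac{67}{2} + \frac{37}{50} = - \frac{819}{25} \approx -32.76$)
$\left(L + 122\right) 69 = \left(- \frac{819}{25} + 122\right) 69 = \frac{2231}{25} \cdot 69 = \frac{153939}{25}$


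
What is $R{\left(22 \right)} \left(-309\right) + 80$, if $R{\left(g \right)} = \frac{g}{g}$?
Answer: $-229$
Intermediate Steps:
$R{\left(g \right)} = 1$
$R{\left(22 \right)} \left(-309\right) + 80 = 1 \left(-309\right) + 80 = -309 + 80 = -229$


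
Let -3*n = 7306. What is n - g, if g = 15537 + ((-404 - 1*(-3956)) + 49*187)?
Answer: -92062/3 ≈ -30687.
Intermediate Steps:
n = -7306/3 (n = -⅓*7306 = -7306/3 ≈ -2435.3)
g = 28252 (g = 15537 + ((-404 + 3956) + 9163) = 15537 + (3552 + 9163) = 15537 + 12715 = 28252)
n - g = -7306/3 - 1*28252 = -7306/3 - 28252 = -92062/3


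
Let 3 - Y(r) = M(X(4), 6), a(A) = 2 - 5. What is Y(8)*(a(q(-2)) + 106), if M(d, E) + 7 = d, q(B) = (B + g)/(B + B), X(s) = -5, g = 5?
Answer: 1545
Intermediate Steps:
q(B) = (5 + B)/(2*B) (q(B) = (B + 5)/(B + B) = (5 + B)/((2*B)) = (5 + B)*(1/(2*B)) = (5 + B)/(2*B))
M(d, E) = -7 + d
a(A) = -3
Y(r) = 15 (Y(r) = 3 - (-7 - 5) = 3 - 1*(-12) = 3 + 12 = 15)
Y(8)*(a(q(-2)) + 106) = 15*(-3 + 106) = 15*103 = 1545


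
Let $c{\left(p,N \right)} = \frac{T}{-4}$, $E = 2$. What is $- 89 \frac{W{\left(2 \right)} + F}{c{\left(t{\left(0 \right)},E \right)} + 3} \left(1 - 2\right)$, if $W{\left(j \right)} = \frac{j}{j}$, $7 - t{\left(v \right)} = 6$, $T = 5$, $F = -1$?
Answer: $0$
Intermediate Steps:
$t{\left(v \right)} = 1$ ($t{\left(v \right)} = 7 - 6 = 1$)
$W{\left(j \right)} = 1$
$c{\left(p,N \right)} = - \frac{5}{4}$ ($c{\left(p,N \right)} = \frac{5}{-4} = 5 \left(- \frac{1}{4}\right) = - \frac{5}{4}$)
$- 89 \frac{W{\left(2 \right)} + F}{c{\left(t{\left(0 \right)},E \right)} + 3} \left(1 - 2\right) = - 89 \frac{1 - 1}{- \frac{5}{4} + 3} \left(1 - 2\right) = - 89 \frac{0}{\frac{7}{4}} \left(-1\right) = - 89 \cdot 0 \cdot \frac{4}{7} \left(-1\right) = - 89 \cdot 0 \left(-1\right) = \left(-89\right) 0 = 0$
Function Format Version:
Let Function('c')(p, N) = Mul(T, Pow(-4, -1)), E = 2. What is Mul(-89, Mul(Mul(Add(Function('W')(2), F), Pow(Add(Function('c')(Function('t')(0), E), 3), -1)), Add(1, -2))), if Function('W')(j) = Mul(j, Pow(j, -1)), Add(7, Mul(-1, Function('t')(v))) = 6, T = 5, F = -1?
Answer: 0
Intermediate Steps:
Function('t')(v) = 1 (Function('t')(v) = Add(7, Mul(-1, 6)) = Add(7, -6) = 1)
Function('W')(j) = 1
Function('c')(p, N) = Rational(-5, 4) (Function('c')(p, N) = Mul(5, Pow(-4, -1)) = Mul(5, Rational(-1, 4)) = Rational(-5, 4))
Mul(-89, Mul(Mul(Add(Function('W')(2), F), Pow(Add(Function('c')(Function('t')(0), E), 3), -1)), Add(1, -2))) = Mul(-89, Mul(Mul(Add(1, -1), Pow(Add(Rational(-5, 4), 3), -1)), Add(1, -2))) = Mul(-89, Mul(Mul(0, Pow(Rational(7, 4), -1)), -1)) = Mul(-89, Mul(Mul(0, Rational(4, 7)), -1)) = Mul(-89, Mul(0, -1)) = Mul(-89, 0) = 0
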